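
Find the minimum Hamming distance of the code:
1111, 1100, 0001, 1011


Comparing all pairs, minimum distance: 1
Can detect 0 errors, correct 0 errors

1


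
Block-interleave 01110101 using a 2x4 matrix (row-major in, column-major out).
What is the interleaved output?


Matrix:
  0111
  0101
Read columns: 00111011

00111011


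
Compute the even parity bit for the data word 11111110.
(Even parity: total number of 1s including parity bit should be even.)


Number of 1s in data: 7
Parity bit: 1

1


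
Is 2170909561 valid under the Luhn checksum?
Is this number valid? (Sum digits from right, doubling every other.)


Luhn sum = 37
37 mod 10 = 7

Invalid (Luhn sum mod 10 = 7)


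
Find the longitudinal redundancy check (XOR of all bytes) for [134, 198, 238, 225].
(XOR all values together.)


XOR chain: 134 ^ 198 ^ 238 ^ 225 = 79

79


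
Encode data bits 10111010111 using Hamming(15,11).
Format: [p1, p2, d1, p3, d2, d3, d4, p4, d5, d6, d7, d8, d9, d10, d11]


Parity bits: p1=0, p2=0, p3=1, p4=1

001101111010111


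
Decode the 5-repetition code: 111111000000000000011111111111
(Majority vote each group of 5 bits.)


Groups: 11111, 10000, 00000, 00001, 11111, 11111
Majority votes: 100011

100011


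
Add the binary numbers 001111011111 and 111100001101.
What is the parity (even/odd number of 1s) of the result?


001111011111 = 991
111100001101 = 3853
Sum = 4844 = 1001011101100
1s count = 7

odd parity (7 ones in 1001011101100)


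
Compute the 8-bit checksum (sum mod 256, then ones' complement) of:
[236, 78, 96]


Sum = 410 mod 256 = 154
Complement = 101

101


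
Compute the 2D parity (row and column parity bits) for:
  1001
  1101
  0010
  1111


Row parities: 0110
Column parities: 1001

Row P: 0110, Col P: 1001, Corner: 0


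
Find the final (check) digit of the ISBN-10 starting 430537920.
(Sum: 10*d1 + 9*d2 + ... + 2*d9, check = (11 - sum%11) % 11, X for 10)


Weighted sum: 197
197 mod 11 = 10

Check digit: 1


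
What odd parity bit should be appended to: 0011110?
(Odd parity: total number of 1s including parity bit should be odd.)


Number of 1s in data: 4
Parity bit: 1

1


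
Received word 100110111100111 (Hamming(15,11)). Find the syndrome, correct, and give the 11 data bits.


Syndrome = 0: no error detected

Data: 01011100111 (no errors)


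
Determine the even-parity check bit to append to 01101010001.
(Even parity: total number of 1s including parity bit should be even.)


Number of 1s in data: 5
Parity bit: 1

1


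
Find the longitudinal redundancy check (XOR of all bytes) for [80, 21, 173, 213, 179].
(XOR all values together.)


XOR chain: 80 ^ 21 ^ 173 ^ 213 ^ 179 = 142

142


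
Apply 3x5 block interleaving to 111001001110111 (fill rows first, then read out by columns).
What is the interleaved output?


Matrix:
  11100
  10011
  10111
Read columns: 111100101011011

111100101011011


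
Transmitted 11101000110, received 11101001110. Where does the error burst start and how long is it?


XOR: 00000001000

Burst at position 7, length 1


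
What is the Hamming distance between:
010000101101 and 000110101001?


XOR: 010110000100
Count of 1s: 4

4


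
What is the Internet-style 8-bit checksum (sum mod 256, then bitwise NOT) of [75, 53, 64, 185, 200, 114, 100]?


Sum = 791 mod 256 = 23
Complement = 232

232


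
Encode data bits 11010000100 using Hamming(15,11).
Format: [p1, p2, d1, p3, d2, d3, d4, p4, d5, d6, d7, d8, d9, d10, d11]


Parity bits: p1=0, p2=0, p3=1, p4=1

001110110000100


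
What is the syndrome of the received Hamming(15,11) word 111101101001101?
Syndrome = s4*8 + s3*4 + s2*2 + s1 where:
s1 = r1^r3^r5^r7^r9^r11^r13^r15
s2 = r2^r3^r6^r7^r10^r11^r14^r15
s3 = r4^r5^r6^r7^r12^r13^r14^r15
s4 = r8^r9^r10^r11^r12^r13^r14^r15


s1=0, s2=1, s3=0, s4=0

Syndrome = 2 (error at position 2)


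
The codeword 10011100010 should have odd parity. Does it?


Number of 1s: 5

Yes, parity is correct (5 ones)


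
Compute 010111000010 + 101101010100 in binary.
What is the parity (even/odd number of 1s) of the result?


010111000010 = 1474
101101010100 = 2900
Sum = 4374 = 1000100010110
1s count = 5

odd parity (5 ones in 1000100010110)


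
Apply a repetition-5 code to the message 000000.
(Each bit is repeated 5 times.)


Each bit -> 5 copies

000000000000000000000000000000


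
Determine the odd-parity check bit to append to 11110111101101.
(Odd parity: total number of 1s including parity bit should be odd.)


Number of 1s in data: 11
Parity bit: 0

0


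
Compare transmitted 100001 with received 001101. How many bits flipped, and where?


XOR: 101100

3 error(s) at position(s): 0, 2, 3


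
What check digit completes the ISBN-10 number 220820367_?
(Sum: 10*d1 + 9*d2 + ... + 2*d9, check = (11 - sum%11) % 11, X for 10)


Weighted sum: 150
150 mod 11 = 7

Check digit: 4


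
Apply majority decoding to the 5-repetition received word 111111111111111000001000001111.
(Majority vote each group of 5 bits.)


Groups: 11111, 11111, 11111, 00000, 10000, 01111
Majority votes: 111001

111001


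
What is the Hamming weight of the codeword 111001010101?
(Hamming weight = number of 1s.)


Counting 1s in 111001010101

7


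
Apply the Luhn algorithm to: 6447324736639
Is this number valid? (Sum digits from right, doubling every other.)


Luhn sum = 66
66 mod 10 = 6

Invalid (Luhn sum mod 10 = 6)


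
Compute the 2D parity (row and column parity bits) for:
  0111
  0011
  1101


Row parities: 101
Column parities: 1001

Row P: 101, Col P: 1001, Corner: 0


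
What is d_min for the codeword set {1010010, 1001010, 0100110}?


Comparing all pairs, minimum distance: 2
Can detect 1 errors, correct 0 errors

2


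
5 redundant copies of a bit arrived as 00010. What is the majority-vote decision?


Ones: 1 out of 5
Threshold: 3

0 (1/5 voted 1)


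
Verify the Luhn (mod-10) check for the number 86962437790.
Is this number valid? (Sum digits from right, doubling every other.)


Luhn sum = 57
57 mod 10 = 7

Invalid (Luhn sum mod 10 = 7)


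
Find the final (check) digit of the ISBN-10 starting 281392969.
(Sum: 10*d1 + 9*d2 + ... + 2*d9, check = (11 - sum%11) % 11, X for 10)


Weighted sum: 257
257 mod 11 = 4

Check digit: 7


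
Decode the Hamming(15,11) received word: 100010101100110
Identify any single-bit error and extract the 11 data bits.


Syndrome = 3: error at position 3

Data: 11011100110 (corrected bit 3)


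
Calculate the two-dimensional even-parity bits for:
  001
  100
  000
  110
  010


Row parities: 11001
Column parities: 001

Row P: 11001, Col P: 001, Corner: 1


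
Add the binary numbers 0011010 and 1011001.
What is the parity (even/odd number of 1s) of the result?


0011010 = 26
1011001 = 89
Sum = 115 = 1110011
1s count = 5

odd parity (5 ones in 1110011)


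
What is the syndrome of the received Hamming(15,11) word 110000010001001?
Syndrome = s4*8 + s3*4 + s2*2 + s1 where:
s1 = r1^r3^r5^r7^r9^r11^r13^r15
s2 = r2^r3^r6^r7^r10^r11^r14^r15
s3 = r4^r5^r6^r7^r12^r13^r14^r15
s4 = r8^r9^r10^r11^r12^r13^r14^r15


s1=0, s2=0, s3=0, s4=1

Syndrome = 8 (error at position 8)


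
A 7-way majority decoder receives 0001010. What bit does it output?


Ones: 2 out of 7
Threshold: 4

0 (2/7 voted 1)


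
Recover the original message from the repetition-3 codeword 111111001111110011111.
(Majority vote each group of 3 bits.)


Groups: 111, 111, 001, 111, 110, 011, 111
Majority votes: 1101111

1101111


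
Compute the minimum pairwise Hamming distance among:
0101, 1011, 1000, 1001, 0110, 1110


Comparing all pairs, minimum distance: 1
Can detect 0 errors, correct 0 errors

1


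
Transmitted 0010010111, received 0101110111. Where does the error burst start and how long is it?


XOR: 0111100000

Burst at position 1, length 4


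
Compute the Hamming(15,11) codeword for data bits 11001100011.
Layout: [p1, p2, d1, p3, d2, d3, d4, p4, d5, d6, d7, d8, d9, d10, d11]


Parity bits: p1=0, p2=0, p3=1, p4=0

001110001100011


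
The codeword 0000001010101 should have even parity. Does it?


Number of 1s: 4

Yes, parity is correct (4 ones)


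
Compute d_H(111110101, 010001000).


XOR: 101111101
Count of 1s: 7

7


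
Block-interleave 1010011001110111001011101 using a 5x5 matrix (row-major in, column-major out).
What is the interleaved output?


Matrix:
  10100
  11001
  11011
  10010
  11101
Read columns: 1111101101100010011001101

1111101101100010011001101


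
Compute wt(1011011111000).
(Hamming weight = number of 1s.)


Counting 1s in 1011011111000

8


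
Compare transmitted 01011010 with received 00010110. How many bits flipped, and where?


XOR: 01001100

3 error(s) at position(s): 1, 4, 5


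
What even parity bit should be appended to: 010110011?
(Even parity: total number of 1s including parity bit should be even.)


Number of 1s in data: 5
Parity bit: 1

1


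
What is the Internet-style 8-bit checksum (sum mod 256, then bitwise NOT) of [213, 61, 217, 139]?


Sum = 630 mod 256 = 118
Complement = 137

137


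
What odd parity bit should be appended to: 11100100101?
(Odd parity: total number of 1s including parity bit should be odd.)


Number of 1s in data: 6
Parity bit: 1

1


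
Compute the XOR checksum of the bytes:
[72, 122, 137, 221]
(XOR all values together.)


XOR chain: 72 ^ 122 ^ 137 ^ 221 = 102

102


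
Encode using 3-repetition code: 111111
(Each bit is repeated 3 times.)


Each bit -> 3 copies

111111111111111111


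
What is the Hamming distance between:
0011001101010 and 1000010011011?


XOR: 1011011110001
Count of 1s: 8

8


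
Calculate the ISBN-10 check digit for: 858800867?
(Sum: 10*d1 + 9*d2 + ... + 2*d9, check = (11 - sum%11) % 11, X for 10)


Weighted sum: 309
309 mod 11 = 1

Check digit: X


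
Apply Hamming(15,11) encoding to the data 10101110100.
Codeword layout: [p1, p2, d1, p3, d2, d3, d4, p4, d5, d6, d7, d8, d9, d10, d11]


Parity bits: p1=0, p2=0, p3=0, p4=0

001001001110100


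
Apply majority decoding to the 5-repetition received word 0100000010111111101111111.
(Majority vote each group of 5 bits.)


Groups: 01000, 00010, 11111, 11011, 11111
Majority votes: 00111

00111


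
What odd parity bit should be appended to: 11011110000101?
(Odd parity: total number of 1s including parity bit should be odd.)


Number of 1s in data: 8
Parity bit: 1

1


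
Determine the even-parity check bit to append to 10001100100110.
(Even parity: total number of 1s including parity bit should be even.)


Number of 1s in data: 6
Parity bit: 0

0


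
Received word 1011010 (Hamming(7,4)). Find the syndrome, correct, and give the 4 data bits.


Syndrome = 0: no error detected

Data: 1010 (no errors)


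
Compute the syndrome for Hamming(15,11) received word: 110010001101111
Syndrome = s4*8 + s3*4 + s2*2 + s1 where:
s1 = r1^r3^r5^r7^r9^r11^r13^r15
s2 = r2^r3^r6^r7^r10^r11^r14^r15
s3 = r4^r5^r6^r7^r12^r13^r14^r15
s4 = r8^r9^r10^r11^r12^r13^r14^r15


s1=1, s2=0, s3=1, s4=0

Syndrome = 5 (error at position 5)


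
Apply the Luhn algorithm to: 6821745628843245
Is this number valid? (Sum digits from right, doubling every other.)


Luhn sum = 76
76 mod 10 = 6

Invalid (Luhn sum mod 10 = 6)


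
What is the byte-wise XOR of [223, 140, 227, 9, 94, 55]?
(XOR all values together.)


XOR chain: 223 ^ 140 ^ 227 ^ 9 ^ 94 ^ 55 = 208

208


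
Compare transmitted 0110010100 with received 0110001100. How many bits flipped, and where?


XOR: 0000011000

2 error(s) at position(s): 5, 6


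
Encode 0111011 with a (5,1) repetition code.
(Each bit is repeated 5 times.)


Each bit -> 5 copies

00000111111111111111000001111111111


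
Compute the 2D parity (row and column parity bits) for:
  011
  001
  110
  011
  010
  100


Row parities: 010011
Column parities: 001

Row P: 010011, Col P: 001, Corner: 1


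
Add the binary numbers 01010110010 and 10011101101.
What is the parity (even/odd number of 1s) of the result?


01010110010 = 690
10011101101 = 1261
Sum = 1951 = 11110011111
1s count = 9

odd parity (9 ones in 11110011111)


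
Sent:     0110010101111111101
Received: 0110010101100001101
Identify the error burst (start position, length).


XOR: 0000000000011110000

Burst at position 11, length 4


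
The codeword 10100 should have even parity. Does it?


Number of 1s: 2

Yes, parity is correct (2 ones)


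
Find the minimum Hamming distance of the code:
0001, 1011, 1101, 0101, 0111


Comparing all pairs, minimum distance: 1
Can detect 0 errors, correct 0 errors

1


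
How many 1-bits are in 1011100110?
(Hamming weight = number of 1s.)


Counting 1s in 1011100110

6


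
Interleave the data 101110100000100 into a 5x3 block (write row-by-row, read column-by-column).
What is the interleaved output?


Matrix:
  101
  110
  100
  000
  100
Read columns: 111010100010000

111010100010000


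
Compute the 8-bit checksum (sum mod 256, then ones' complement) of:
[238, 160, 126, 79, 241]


Sum = 844 mod 256 = 76
Complement = 179

179


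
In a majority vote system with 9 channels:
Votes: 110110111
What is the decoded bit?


Ones: 7 out of 9
Threshold: 5

1 (7/9 voted 1)


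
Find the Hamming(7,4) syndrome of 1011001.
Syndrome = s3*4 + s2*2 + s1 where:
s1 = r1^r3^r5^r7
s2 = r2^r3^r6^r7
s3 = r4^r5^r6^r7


s1=1, s2=0, s3=0

Syndrome = 1 (error at position 1)


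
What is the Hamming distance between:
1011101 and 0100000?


XOR: 1111101
Count of 1s: 6

6


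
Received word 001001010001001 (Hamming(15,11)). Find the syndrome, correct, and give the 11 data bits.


Syndrome = 14: error at position 14

Data: 10100001011 (corrected bit 14)


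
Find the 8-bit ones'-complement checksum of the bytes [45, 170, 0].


Sum = 215 mod 256 = 215
Complement = 40

40


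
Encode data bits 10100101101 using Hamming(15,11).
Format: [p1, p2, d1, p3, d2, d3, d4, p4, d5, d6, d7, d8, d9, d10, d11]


Parity bits: p1=1, p2=0, p3=0, p4=0

101001000101101


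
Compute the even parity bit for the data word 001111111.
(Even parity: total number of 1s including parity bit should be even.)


Number of 1s in data: 7
Parity bit: 1

1


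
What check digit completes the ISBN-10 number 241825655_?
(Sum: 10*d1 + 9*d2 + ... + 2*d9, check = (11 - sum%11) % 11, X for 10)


Weighted sum: 206
206 mod 11 = 8

Check digit: 3


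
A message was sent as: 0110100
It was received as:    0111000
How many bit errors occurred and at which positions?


XOR: 0001100

2 error(s) at position(s): 3, 4


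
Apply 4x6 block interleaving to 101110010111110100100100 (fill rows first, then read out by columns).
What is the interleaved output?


Matrix:
  101110
  010111
  110100
  100100
Read columns: 101101101000111111000100

101101101000111111000100


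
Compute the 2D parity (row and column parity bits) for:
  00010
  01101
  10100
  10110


Row parities: 1101
Column parities: 01101

Row P: 1101, Col P: 01101, Corner: 1


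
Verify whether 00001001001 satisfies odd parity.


Number of 1s: 3

Yes, parity is correct (3 ones)


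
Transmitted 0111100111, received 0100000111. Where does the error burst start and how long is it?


XOR: 0011100000

Burst at position 2, length 3


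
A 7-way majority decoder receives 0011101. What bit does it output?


Ones: 4 out of 7
Threshold: 4

1 (4/7 voted 1)


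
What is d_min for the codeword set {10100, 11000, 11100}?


Comparing all pairs, minimum distance: 1
Can detect 0 errors, correct 0 errors

1


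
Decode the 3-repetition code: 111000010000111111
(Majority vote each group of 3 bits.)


Groups: 111, 000, 010, 000, 111, 111
Majority votes: 100011

100011


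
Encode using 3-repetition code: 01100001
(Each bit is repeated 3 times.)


Each bit -> 3 copies

000111111000000000000111


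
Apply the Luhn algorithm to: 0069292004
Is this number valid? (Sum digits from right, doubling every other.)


Luhn sum = 33
33 mod 10 = 3

Invalid (Luhn sum mod 10 = 3)


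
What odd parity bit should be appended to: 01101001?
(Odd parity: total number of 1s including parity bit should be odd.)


Number of 1s in data: 4
Parity bit: 1

1


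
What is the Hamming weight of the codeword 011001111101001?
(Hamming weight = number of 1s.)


Counting 1s in 011001111101001

9


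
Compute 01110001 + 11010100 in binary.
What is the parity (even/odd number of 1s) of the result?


01110001 = 113
11010100 = 212
Sum = 325 = 101000101
1s count = 4

even parity (4 ones in 101000101)


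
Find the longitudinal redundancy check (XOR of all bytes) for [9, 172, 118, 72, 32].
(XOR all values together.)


XOR chain: 9 ^ 172 ^ 118 ^ 72 ^ 32 = 187

187


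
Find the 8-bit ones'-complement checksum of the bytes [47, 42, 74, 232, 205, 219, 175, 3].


Sum = 997 mod 256 = 229
Complement = 26

26


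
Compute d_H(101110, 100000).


XOR: 001110
Count of 1s: 3

3


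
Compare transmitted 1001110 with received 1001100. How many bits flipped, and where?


XOR: 0000010

1 error(s) at position(s): 5


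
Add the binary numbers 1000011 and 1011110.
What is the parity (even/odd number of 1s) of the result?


1000011 = 67
1011110 = 94
Sum = 161 = 10100001
1s count = 3

odd parity (3 ones in 10100001)


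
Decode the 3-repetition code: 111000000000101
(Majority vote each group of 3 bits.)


Groups: 111, 000, 000, 000, 101
Majority votes: 10001

10001


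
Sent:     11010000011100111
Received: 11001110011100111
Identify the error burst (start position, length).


XOR: 00011110000000000

Burst at position 3, length 4


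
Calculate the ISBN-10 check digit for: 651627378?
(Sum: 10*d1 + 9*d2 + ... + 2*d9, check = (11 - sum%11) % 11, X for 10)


Weighted sum: 251
251 mod 11 = 9

Check digit: 2


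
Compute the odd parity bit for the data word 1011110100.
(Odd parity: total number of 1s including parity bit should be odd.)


Number of 1s in data: 6
Parity bit: 1

1


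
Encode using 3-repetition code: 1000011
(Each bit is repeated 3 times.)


Each bit -> 3 copies

111000000000000111111


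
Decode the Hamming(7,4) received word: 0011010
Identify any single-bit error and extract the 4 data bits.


Syndrome = 1: error at position 1

Data: 1010 (corrected bit 1)


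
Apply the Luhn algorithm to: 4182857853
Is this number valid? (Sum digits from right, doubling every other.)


Luhn sum = 47
47 mod 10 = 7

Invalid (Luhn sum mod 10 = 7)


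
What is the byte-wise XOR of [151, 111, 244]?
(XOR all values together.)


XOR chain: 151 ^ 111 ^ 244 = 12

12


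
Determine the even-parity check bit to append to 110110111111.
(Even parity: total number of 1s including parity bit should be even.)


Number of 1s in data: 10
Parity bit: 0

0


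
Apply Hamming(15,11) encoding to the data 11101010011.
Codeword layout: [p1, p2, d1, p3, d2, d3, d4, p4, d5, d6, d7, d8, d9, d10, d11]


Parity bits: p1=1, p2=1, p3=0, p4=0

111011001010011


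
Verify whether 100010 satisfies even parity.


Number of 1s: 2

Yes, parity is correct (2 ones)


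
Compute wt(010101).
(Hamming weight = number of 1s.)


Counting 1s in 010101

3


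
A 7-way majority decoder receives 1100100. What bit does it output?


Ones: 3 out of 7
Threshold: 4

0 (3/7 voted 1)


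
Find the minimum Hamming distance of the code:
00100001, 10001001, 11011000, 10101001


Comparing all pairs, minimum distance: 1
Can detect 0 errors, correct 0 errors

1


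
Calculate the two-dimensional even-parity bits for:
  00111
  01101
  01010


Row parities: 110
Column parities: 00000

Row P: 110, Col P: 00000, Corner: 0


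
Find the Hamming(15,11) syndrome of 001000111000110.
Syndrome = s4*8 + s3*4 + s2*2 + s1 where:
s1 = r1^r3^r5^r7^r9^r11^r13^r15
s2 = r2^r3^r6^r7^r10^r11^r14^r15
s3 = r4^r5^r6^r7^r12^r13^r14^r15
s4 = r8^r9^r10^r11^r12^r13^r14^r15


s1=0, s2=1, s3=1, s4=0

Syndrome = 6 (error at position 6)


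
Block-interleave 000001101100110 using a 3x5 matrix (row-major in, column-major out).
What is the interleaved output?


Matrix:
  00000
  11011
  00110
Read columns: 010010001011010

010010001011010


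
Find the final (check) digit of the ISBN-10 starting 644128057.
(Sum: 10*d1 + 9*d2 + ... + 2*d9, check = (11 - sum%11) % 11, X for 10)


Weighted sum: 216
216 mod 11 = 7

Check digit: 4


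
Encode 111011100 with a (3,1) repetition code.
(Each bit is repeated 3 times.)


Each bit -> 3 copies

111111111000111111111000000


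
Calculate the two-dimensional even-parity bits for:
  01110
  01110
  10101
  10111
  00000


Row parities: 11100
Column parities: 00010

Row P: 11100, Col P: 00010, Corner: 1


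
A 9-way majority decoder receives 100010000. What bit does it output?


Ones: 2 out of 9
Threshold: 5

0 (2/9 voted 1)


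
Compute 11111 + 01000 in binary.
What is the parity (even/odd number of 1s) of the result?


11111 = 31
01000 = 8
Sum = 39 = 100111
1s count = 4

even parity (4 ones in 100111)


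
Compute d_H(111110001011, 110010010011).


XOR: 001100011000
Count of 1s: 4

4


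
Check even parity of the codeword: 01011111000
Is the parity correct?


Number of 1s: 6

Yes, parity is correct (6 ones)


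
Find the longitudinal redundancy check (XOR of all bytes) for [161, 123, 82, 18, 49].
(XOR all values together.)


XOR chain: 161 ^ 123 ^ 82 ^ 18 ^ 49 = 171

171


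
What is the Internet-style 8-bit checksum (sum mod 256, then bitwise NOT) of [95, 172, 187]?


Sum = 454 mod 256 = 198
Complement = 57

57


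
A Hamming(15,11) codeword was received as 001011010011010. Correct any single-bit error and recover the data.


Syndrome = 1: error at position 1

Data: 11100011010 (corrected bit 1)


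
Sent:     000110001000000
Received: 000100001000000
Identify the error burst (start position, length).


XOR: 000010000000000

Burst at position 4, length 1


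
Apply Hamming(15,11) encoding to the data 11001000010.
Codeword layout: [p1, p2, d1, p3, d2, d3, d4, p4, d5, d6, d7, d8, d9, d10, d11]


Parity bits: p1=1, p2=0, p3=0, p4=0

101010001000010


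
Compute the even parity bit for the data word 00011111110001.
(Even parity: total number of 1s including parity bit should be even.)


Number of 1s in data: 8
Parity bit: 0

0


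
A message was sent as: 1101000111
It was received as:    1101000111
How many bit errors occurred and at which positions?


XOR: 0000000000

0 errors (received matches sent)


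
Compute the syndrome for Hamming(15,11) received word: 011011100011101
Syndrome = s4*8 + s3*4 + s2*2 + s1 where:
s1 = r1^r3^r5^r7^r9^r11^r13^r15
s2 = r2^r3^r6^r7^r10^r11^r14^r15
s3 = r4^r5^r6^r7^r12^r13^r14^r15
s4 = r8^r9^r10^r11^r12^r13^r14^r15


s1=0, s2=0, s3=0, s4=0

Syndrome = 0 (no error)


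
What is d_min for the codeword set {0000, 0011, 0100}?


Comparing all pairs, minimum distance: 1
Can detect 0 errors, correct 0 errors

1


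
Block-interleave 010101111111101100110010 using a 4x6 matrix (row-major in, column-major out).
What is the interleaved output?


Matrix:
  010101
  111111
  101100
  110010
Read columns: 011111010110111001011100

011111010110111001011100


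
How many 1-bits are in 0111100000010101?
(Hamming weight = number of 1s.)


Counting 1s in 0111100000010101

7


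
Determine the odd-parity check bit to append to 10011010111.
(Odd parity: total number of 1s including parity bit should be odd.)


Number of 1s in data: 7
Parity bit: 0

0


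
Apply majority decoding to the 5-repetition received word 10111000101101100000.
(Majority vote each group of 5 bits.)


Groups: 10111, 00010, 11011, 00000
Majority votes: 1010

1010


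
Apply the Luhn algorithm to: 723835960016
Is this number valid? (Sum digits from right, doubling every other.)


Luhn sum = 55
55 mod 10 = 5

Invalid (Luhn sum mod 10 = 5)


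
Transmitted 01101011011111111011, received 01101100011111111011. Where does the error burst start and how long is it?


XOR: 00000111000000000000

Burst at position 5, length 3


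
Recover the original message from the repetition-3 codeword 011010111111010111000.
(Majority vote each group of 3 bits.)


Groups: 011, 010, 111, 111, 010, 111, 000
Majority votes: 1011010

1011010


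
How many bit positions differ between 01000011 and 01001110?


XOR: 00001101
Count of 1s: 3

3


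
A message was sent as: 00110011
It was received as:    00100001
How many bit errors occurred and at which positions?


XOR: 00010010

2 error(s) at position(s): 3, 6


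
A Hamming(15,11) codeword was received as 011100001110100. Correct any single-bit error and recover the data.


Syndrome = 0: no error detected

Data: 10001110100 (no errors)


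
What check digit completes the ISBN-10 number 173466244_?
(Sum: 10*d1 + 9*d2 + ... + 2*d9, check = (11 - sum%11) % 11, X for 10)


Weighted sum: 219
219 mod 11 = 10

Check digit: 1


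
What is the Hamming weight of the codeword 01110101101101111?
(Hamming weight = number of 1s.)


Counting 1s in 01110101101101111

12


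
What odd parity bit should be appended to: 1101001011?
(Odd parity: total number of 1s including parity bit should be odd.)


Number of 1s in data: 6
Parity bit: 1

1


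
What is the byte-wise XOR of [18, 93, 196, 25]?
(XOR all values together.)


XOR chain: 18 ^ 93 ^ 196 ^ 25 = 146

146


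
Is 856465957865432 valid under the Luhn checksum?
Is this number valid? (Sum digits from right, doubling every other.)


Luhn sum = 73
73 mod 10 = 3

Invalid (Luhn sum mod 10 = 3)


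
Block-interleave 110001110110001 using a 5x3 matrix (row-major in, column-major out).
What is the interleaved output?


Matrix:
  110
  001
  110
  110
  001
Read columns: 101101011001001

101101011001001


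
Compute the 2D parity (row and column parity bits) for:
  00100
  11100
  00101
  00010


Row parities: 1101
Column parities: 11111

Row P: 1101, Col P: 11111, Corner: 1


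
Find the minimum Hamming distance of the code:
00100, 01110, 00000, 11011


Comparing all pairs, minimum distance: 1
Can detect 0 errors, correct 0 errors

1


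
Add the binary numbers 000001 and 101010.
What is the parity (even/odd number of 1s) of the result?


000001 = 1
101010 = 42
Sum = 43 = 101011
1s count = 4

even parity (4 ones in 101011)


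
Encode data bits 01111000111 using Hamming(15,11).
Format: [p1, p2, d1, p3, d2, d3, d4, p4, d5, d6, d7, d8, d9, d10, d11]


Parity bits: p1=1, p2=0, p3=0, p4=0

100011101000111


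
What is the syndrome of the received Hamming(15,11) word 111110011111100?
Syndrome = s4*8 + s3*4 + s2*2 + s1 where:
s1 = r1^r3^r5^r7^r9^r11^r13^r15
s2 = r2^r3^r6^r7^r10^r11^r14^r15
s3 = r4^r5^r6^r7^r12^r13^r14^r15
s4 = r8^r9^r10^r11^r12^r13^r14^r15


s1=0, s2=0, s3=0, s4=0

Syndrome = 0 (no error)


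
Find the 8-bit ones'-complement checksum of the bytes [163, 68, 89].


Sum = 320 mod 256 = 64
Complement = 191

191


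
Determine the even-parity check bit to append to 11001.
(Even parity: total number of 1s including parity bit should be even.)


Number of 1s in data: 3
Parity bit: 1

1


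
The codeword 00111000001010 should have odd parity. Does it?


Number of 1s: 5

Yes, parity is correct (5 ones)


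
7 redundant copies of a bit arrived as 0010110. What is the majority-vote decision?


Ones: 3 out of 7
Threshold: 4

0 (3/7 voted 1)


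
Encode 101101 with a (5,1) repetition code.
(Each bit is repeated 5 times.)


Each bit -> 5 copies

111110000011111111110000011111


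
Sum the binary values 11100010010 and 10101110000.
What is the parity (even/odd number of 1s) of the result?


11100010010 = 1810
10101110000 = 1392
Sum = 3202 = 110010000010
1s count = 4

even parity (4 ones in 110010000010)


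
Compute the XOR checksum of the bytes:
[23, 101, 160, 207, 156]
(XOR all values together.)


XOR chain: 23 ^ 101 ^ 160 ^ 207 ^ 156 = 129

129


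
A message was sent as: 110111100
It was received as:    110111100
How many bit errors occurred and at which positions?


XOR: 000000000

0 errors (received matches sent)


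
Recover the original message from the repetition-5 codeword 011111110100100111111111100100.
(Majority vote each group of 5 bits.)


Groups: 01111, 11101, 00100, 11111, 11111, 00100
Majority votes: 110110

110110


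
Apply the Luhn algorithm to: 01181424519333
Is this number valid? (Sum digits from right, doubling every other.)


Luhn sum = 48
48 mod 10 = 8

Invalid (Luhn sum mod 10 = 8)


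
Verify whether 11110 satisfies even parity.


Number of 1s: 4

Yes, parity is correct (4 ones)


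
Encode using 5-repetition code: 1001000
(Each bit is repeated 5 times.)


Each bit -> 5 copies

11111000000000011111000000000000000


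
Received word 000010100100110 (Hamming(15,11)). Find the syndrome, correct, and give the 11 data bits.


Syndrome = 11: error at position 11

Data: 01010110110 (corrected bit 11)


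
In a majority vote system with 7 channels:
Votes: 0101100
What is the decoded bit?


Ones: 3 out of 7
Threshold: 4

0 (3/7 voted 1)


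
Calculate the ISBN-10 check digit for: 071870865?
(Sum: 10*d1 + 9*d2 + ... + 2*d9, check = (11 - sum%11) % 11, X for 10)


Weighted sum: 229
229 mod 11 = 9

Check digit: 2


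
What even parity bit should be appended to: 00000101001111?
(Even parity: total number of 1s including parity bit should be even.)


Number of 1s in data: 6
Parity bit: 0

0


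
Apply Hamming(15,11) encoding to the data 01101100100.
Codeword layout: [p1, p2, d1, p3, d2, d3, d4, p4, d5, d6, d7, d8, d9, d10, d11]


Parity bits: p1=1, p2=0, p3=1, p4=1

100111011100100


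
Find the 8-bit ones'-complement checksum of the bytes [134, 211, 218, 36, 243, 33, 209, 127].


Sum = 1211 mod 256 = 187
Complement = 68

68


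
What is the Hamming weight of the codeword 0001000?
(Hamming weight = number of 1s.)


Counting 1s in 0001000

1


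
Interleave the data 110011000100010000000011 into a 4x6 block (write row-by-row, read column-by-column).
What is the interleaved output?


Matrix:
  110011
  000100
  010000
  000011
Read columns: 100010100000010010011001

100010100000010010011001


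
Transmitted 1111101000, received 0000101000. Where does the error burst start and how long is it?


XOR: 1111000000

Burst at position 0, length 4


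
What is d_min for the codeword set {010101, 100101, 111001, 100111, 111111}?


Comparing all pairs, minimum distance: 1
Can detect 0 errors, correct 0 errors

1


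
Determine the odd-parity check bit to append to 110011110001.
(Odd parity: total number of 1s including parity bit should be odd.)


Number of 1s in data: 7
Parity bit: 0

0


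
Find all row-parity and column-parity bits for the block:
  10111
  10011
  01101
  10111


Row parities: 0110
Column parities: 11110

Row P: 0110, Col P: 11110, Corner: 0


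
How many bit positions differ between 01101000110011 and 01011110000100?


XOR: 00110110110111
Count of 1s: 9

9


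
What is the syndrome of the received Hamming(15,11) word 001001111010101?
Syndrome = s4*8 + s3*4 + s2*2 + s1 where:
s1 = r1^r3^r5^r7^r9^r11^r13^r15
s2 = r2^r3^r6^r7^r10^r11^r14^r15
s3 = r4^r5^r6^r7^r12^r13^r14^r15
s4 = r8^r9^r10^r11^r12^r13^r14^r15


s1=0, s2=1, s3=0, s4=1

Syndrome = 10 (error at position 10)


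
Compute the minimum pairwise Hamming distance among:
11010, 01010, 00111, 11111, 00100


Comparing all pairs, minimum distance: 1
Can detect 0 errors, correct 0 errors

1


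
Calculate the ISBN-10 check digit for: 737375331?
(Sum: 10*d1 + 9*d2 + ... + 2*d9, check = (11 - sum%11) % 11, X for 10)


Weighted sum: 264
264 mod 11 = 0

Check digit: 0


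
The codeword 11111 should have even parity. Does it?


Number of 1s: 5

No, parity error (5 ones)


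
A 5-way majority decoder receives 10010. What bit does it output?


Ones: 2 out of 5
Threshold: 3

0 (2/5 voted 1)


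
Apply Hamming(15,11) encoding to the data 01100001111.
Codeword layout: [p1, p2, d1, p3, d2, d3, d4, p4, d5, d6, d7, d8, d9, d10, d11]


Parity bits: p1=1, p2=1, p3=0, p4=0

110011000001111


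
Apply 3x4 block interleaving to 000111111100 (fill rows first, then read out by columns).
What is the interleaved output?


Matrix:
  0001
  1111
  1100
Read columns: 011011010110

011011010110


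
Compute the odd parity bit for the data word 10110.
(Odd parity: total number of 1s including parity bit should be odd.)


Number of 1s in data: 3
Parity bit: 0

0


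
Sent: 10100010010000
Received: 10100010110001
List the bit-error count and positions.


XOR: 00000000100001

2 error(s) at position(s): 8, 13


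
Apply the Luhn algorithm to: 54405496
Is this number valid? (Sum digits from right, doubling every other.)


Luhn sum = 33
33 mod 10 = 3

Invalid (Luhn sum mod 10 = 3)


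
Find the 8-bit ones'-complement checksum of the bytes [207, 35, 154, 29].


Sum = 425 mod 256 = 169
Complement = 86

86


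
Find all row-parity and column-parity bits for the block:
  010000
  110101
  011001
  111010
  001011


Row parities: 10101
Column parities: 001101

Row P: 10101, Col P: 001101, Corner: 1


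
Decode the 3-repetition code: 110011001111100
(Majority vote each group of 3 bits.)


Groups: 110, 011, 001, 111, 100
Majority votes: 11010

11010


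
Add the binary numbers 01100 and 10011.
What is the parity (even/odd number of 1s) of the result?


01100 = 12
10011 = 19
Sum = 31 = 11111
1s count = 5

odd parity (5 ones in 11111)


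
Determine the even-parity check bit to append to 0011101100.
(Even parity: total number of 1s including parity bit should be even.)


Number of 1s in data: 5
Parity bit: 1

1


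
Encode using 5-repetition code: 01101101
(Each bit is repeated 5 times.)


Each bit -> 5 copies

0000011111111110000011111111110000011111


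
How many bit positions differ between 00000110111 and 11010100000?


XOR: 11010010111
Count of 1s: 7

7


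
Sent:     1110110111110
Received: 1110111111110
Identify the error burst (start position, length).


XOR: 0000001000000

Burst at position 6, length 1


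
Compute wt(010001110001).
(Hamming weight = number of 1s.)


Counting 1s in 010001110001

5


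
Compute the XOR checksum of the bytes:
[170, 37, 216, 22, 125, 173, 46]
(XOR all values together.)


XOR chain: 170 ^ 37 ^ 216 ^ 22 ^ 125 ^ 173 ^ 46 = 191

191


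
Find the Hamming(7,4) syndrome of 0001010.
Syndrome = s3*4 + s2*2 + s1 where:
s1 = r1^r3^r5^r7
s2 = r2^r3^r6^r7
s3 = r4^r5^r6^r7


s1=0, s2=1, s3=0

Syndrome = 2 (error at position 2)


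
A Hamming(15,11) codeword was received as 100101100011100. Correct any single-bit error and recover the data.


Syndrome = 14: error at position 14

Data: 00110011110 (corrected bit 14)


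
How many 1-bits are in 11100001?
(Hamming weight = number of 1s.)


Counting 1s in 11100001

4


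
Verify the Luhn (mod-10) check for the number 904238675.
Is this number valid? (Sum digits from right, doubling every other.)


Luhn sum = 43
43 mod 10 = 3

Invalid (Luhn sum mod 10 = 3)


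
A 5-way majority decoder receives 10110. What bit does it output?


Ones: 3 out of 5
Threshold: 3

1 (3/5 voted 1)


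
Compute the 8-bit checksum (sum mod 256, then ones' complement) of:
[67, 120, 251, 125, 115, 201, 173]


Sum = 1052 mod 256 = 28
Complement = 227

227


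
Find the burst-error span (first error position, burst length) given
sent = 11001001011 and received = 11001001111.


XOR: 00000000100

Burst at position 8, length 1


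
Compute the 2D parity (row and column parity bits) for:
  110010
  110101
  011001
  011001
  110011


Row parities: 10110
Column parities: 110100

Row P: 10110, Col P: 110100, Corner: 1


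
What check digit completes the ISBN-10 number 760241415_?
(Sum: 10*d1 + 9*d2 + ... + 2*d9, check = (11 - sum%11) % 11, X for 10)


Weighted sum: 196
196 mod 11 = 9

Check digit: 2


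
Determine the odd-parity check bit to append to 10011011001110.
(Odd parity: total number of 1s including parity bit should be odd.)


Number of 1s in data: 8
Parity bit: 1

1


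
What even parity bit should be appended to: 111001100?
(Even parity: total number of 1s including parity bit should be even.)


Number of 1s in data: 5
Parity bit: 1

1


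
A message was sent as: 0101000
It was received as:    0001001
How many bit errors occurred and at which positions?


XOR: 0100001

2 error(s) at position(s): 1, 6


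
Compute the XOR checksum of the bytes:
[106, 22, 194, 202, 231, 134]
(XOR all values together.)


XOR chain: 106 ^ 22 ^ 194 ^ 202 ^ 231 ^ 134 = 21

21


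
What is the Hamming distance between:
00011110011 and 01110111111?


XOR: 01101001100
Count of 1s: 5

5


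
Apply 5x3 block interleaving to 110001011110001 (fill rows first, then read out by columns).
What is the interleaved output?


Matrix:
  110
  001
  011
  110
  001
Read columns: 100101011001101

100101011001101


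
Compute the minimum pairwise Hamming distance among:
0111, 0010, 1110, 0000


Comparing all pairs, minimum distance: 1
Can detect 0 errors, correct 0 errors

1


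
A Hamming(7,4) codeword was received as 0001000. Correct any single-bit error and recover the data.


Syndrome = 4: error at position 4

Data: 0000 (corrected bit 4)


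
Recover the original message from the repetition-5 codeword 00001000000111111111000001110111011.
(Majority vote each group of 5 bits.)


Groups: 00001, 00000, 01111, 11111, 00000, 11101, 11011
Majority votes: 0011011

0011011


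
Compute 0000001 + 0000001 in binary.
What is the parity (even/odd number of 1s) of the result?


0000001 = 1
0000001 = 1
Sum = 2 = 10
1s count = 1

odd parity (1 ones in 10)


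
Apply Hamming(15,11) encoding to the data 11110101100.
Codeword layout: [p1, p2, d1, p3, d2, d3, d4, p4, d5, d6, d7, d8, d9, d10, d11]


Parity bits: p1=0, p2=0, p3=1, p4=1

001111110101100


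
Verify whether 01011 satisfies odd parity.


Number of 1s: 3

Yes, parity is correct (3 ones)


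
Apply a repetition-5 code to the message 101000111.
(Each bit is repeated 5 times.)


Each bit -> 5 copies

111110000011111000000000000000111111111111111


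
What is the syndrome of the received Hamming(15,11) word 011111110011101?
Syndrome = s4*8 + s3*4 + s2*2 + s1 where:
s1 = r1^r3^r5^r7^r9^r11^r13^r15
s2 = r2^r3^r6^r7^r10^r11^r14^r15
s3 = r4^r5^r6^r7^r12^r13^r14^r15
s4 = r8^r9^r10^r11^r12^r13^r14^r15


s1=0, s2=0, s3=1, s4=1

Syndrome = 12 (error at position 12)


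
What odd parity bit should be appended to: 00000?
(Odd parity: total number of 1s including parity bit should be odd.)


Number of 1s in data: 0
Parity bit: 1

1


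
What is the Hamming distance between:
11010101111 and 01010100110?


XOR: 10000001001
Count of 1s: 3

3


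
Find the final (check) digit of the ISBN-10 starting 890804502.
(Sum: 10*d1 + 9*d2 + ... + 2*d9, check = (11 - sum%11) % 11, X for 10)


Weighted sum: 261
261 mod 11 = 8

Check digit: 3


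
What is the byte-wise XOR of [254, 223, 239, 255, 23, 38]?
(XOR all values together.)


XOR chain: 254 ^ 223 ^ 239 ^ 255 ^ 23 ^ 38 = 0

0


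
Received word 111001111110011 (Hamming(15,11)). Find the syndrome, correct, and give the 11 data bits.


Syndrome = 0: no error detected

Data: 10111110011 (no errors)
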